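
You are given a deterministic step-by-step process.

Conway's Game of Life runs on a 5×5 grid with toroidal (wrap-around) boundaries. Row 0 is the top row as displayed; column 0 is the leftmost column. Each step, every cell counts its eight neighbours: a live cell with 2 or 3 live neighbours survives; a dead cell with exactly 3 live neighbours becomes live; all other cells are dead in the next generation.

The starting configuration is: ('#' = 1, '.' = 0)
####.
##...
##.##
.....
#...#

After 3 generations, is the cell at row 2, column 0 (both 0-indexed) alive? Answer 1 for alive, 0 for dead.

1

gen 0: ####.
##...
##.##
.....
#...#
gen 1: ..##.
.....
.##.#
.#.#.
#.###
gen 2: .##..
.#...
####.
.....
#....
gen 3: ###..
...#.
###..
#.#.#
.#...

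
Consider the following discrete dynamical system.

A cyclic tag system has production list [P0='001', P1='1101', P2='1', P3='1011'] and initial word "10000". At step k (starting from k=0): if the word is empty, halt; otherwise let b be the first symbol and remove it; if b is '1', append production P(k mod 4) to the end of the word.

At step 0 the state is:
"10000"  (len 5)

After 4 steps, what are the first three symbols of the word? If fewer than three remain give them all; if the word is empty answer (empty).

000

gen 0: "10000"  (len 5)
gen 1: "0000001"  (len 7)
gen 2: "000001"  (len 6)
gen 3: "00001"  (len 5)
gen 4: "0001"  (len 4)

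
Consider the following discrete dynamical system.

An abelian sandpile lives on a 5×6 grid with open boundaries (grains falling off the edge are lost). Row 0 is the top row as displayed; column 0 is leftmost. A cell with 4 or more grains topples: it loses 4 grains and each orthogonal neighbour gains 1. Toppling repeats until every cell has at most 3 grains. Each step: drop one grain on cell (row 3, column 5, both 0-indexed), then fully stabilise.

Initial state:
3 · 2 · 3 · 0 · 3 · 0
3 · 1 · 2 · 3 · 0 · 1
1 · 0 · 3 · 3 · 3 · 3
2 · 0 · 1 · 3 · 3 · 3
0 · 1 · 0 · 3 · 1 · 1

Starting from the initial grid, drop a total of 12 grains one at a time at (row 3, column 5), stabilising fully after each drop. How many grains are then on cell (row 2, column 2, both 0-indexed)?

3

step 0: 3 · 2 · 3 · 0 · 3 · 0
3 · 1 · 2 · 3 · 0 · 1
1 · 0 · 3 · 3 · 3 · 3
2 · 0 · 1 · 3 · 3 · 3
0 · 1 · 0 · 3 · 1 · 1
step 1: 3 · 3 · 0 · 2 · 3 · 0
3 · 2 · 1 · 1 · 2 · 2
1 · 1 · 1 · 3 · 2 · 1
2 · 0 · 3 · 2 · 2 · 2
0 · 1 · 1 · 0 · 3 · 2
step 2: 3 · 3 · 0 · 2 · 3 · 0
3 · 2 · 1 · 1 · 2 · 2
1 · 1 · 1 · 3 · 2 · 1
2 · 0 · 3 · 2 · 2 · 3
0 · 1 · 1 · 0 · 3 · 2
step 3: 3 · 3 · 0 · 2 · 3 · 0
3 · 2 · 1 · 1 · 2 · 2
1 · 1 · 1 · 3 · 2 · 2
2 · 0 · 3 · 2 · 3 · 0
0 · 1 · 1 · 0 · 3 · 3
step 4: 3 · 3 · 0 · 2 · 3 · 0
3 · 2 · 1 · 1 · 2 · 2
1 · 1 · 1 · 3 · 2 · 2
2 · 0 · 3 · 2 · 3 · 1
0 · 1 · 1 · 0 · 3 · 3
step 5: 3 · 3 · 0 · 2 · 3 · 0
3 · 2 · 1 · 1 · 2 · 2
1 · 1 · 1 · 3 · 2 · 2
2 · 0 · 3 · 2 · 3 · 2
0 · 1 · 1 · 0 · 3 · 3
step 6: 3 · 3 · 0 · 2 · 3 · 0
3 · 2 · 1 · 1 · 2 · 2
1 · 1 · 1 · 3 · 2 · 2
2 · 0 · 3 · 2 · 3 · 3
0 · 1 · 1 · 0 · 3 · 3
step 7: 3 · 3 · 0 · 2 · 3 · 0
3 · 2 · 1 · 1 · 2 · 2
1 · 1 · 1 · 3 · 3 · 3
2 · 0 · 3 · 3 · 1 · 2
0 · 1 · 1 · 1 · 1 · 1
step 8: 3 · 3 · 0 · 2 · 3 · 0
3 · 2 · 1 · 1 · 2 · 2
1 · 1 · 1 · 3 · 3 · 3
2 · 0 · 3 · 3 · 1 · 3
0 · 1 · 1 · 1 · 1 · 1
step 9: 3 · 3 · 0 · 2 · 3 · 0
3 · 2 · 1 · 2 · 3 · 3
1 · 1 · 3 · 1 · 2 · 1
2 · 1 · 0 · 2 · 0 · 2
0 · 1 · 2 · 2 · 2 · 2
step 10: 3 · 3 · 0 · 2 · 3 · 0
3 · 2 · 1 · 2 · 3 · 3
1 · 1 · 3 · 1 · 2 · 1
2 · 1 · 0 · 2 · 0 · 3
0 · 1 · 2 · 2 · 2 · 2
step 11: 3 · 3 · 0 · 2 · 3 · 0
3 · 2 · 1 · 2 · 3 · 3
1 · 1 · 3 · 1 · 2 · 2
2 · 1 · 0 · 2 · 1 · 0
0 · 1 · 2 · 2 · 2 · 3
step 12: 3 · 3 · 0 · 2 · 3 · 0
3 · 2 · 1 · 2 · 3 · 3
1 · 1 · 3 · 1 · 2 · 2
2 · 1 · 0 · 2 · 1 · 1
0 · 1 · 2 · 2 · 2 · 3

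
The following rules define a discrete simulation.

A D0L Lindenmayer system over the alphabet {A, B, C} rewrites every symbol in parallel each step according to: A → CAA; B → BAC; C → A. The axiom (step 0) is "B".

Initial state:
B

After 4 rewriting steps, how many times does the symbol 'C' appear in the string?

12

gen 0: B
gen 1: BAC
gen 2: BACCAAA
gen 3: BACCAAAACAACAACAA
gen 4: BACCAAAACAACAACAACAAACAACAAACAACAAACAACAA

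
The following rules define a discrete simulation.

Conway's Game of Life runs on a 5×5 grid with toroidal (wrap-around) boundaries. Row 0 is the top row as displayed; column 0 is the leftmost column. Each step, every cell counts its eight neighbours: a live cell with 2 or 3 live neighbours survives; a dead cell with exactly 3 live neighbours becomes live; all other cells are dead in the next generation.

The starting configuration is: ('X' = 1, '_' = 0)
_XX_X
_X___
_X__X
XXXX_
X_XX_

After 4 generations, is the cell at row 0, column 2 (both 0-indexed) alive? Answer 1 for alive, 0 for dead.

0

0) _XX_X
_X___
_X__X
XXXX_
X_XX_
1) ____X
_X_X_
___XX
_____
_____
2) _____
X_XX_
__XXX
_____
_____
3) _____
_XX__
_XX_X
___X_
_____
4) _____
XXXX_
XX___
__XX_
_____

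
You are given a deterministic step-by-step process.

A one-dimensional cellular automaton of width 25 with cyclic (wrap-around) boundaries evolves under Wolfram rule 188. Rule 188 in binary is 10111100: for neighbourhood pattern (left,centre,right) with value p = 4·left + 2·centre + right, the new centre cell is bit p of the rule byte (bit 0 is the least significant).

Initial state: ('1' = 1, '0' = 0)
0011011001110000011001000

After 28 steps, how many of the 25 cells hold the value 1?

t=0: 0011011001110000011001000
t=1: 0010110101101000010101100
t=2: 0011101111011100011111010
t=3: 0011011110111010011110111
t=4: 1010111101110111011101110
t=5: 1111111011101110111011101
t=6: 1111110111011101110111011
t=7: 1111101110111011101110111
t=8: 1111011101110111011101111
t=9: 1110111011101110111011111
t=10: 1101110111011101110111111
t=11: 1011101110111011101111111
t=12: 0111011101110111011111111
t=13: 1110111011101110111111110
t=14: 1101110111011101111111101
t=15: 1011101110111011111111011
t=16: 0111011101110111111110111
t=17: 1110111011101111111101110
t=18: 1101110111011111111011101
t=19: 1011101110111111110111011
t=20: 0111011101111111101110111
t=21: 1110111011111111011101110
t=22: 1101110111111110111011101
t=23: 1011101111111101110111011
t=24: 0111011111111011101110111
t=25: 1110111111110111011101110
t=26: 1101111111101110111011101
t=27: 1011111111011101110111011
t=28: 0111111110111011101110111

20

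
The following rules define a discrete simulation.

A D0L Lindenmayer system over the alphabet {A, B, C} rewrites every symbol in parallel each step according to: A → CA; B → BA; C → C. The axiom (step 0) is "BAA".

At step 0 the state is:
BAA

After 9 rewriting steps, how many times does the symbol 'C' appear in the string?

54

k=0  BAA
k=1  BACACA
k=2  BACACCACCA
k=3  BACACCACCCACCCA
k=4  BACACCACCCACCCCACCCCA
k=5  BACACCACCCACCCCACCCCCACCCCCA
k=6  BACACCACCCACCCCACCCCCACCCCCCACCCCCCA
k=7  BACACCACCCACCCCACCCCCACCCCCCACCCCCCCACCCCCCCA
k=8  BACACCACCCACCCCACCCCCACCCCCCACCCCCCCACCCCCCCCACCCCCCCCA
k=9  BACACCACCCACCCCACCCCCACCCCCCACCCCCCCACCCCCCCCACCCCCCCCCACCCCCCCCCA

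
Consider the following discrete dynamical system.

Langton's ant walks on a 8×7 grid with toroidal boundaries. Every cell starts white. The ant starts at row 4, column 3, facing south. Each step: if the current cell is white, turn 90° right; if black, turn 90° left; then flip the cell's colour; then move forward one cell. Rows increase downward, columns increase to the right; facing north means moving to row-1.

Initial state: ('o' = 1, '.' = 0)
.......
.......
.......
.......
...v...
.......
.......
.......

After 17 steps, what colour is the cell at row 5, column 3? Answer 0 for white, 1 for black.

1

k=0  .......
.......
.......
.......
...v...
.......
.......
.......
k=1  .......
.......
.......
.......
..<o...
.......
.......
.......
k=2  .......
.......
.......
..^....
..oo...
.......
.......
.......
k=3  .......
.......
.......
..o>...
..oo...
.......
.......
.......
k=4  .......
.......
.......
..oo...
..ov...
.......
.......
.......
k=5  .......
.......
.......
..oo...
..o.>..
.......
.......
.......
k=6  .......
.......
.......
..oo...
..o.o..
....v..
.......
.......
k=7  .......
.......
.......
..oo...
..o.o..
...<o..
.......
.......
k=8  .......
.......
.......
..oo...
..o^o..
...oo..
.......
.......
k=9  .......
.......
.......
..oo...
..oo>..
...oo..
.......
.......
k=10  .......
.......
.......
..oo^..
..oo...
...oo..
.......
.......
k=11  .......
.......
.......
..ooo>.
..oo...
...oo..
.......
.......
k=12  .......
.......
.......
..oooo.
..oo.v.
...oo..
.......
.......
k=13  .......
.......
.......
..oooo.
..oo<o.
...oo..
.......
.......
k=14  .......
.......
.......
..oo^o.
..oooo.
...oo..
.......
.......
k=15  .......
.......
.......
..o<.o.
..oooo.
...oo..
.......
.......
k=16  .......
.......
.......
..o..o.
..ovoo.
...oo..
.......
.......
k=17  .......
.......
.......
..o..o.
..o.>o.
...oo..
.......
.......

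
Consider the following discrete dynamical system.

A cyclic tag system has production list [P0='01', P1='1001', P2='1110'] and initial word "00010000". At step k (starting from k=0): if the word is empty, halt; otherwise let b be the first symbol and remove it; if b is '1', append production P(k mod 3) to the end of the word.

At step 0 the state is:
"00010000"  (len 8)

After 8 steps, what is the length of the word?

2

t=0: "00010000"  (len 8)
t=1: "0010000"  (len 7)
t=2: "010000"  (len 6)
t=3: "10000"  (len 5)
t=4: "000001"  (len 6)
t=5: "00001"  (len 5)
t=6: "0001"  (len 4)
t=7: "001"  (len 3)
t=8: "01"  (len 2)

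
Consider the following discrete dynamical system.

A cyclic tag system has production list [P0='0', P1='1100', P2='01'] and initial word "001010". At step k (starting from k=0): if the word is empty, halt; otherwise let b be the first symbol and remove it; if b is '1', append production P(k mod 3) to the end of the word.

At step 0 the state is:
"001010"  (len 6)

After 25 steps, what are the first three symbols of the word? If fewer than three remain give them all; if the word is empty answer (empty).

0) "001010"  (len 6)
1) "01010"  (len 5)
2) "1010"  (len 4)
3) "01001"  (len 5)
4) "1001"  (len 4)
5) "0011100"  (len 7)
6) "011100"  (len 6)
7) "11100"  (len 5)
8) "11001100"  (len 8)
9) "100110001"  (len 9)
10) "001100010"  (len 9)
11) "01100010"  (len 8)
12) "1100010"  (len 7)
13) "1000100"  (len 7)
14) "0001001100"  (len 10)
15) "001001100"  (len 9)
16) "01001100"  (len 8)
17) "1001100"  (len 7)
18) "00110001"  (len 8)
19) "0110001"  (len 7)
20) "110001"  (len 6)
21) "1000101"  (len 7)
22) "0001010"  (len 7)
23) "001010"  (len 6)
24) "01010"  (len 5)
25) "1010"  (len 4)

101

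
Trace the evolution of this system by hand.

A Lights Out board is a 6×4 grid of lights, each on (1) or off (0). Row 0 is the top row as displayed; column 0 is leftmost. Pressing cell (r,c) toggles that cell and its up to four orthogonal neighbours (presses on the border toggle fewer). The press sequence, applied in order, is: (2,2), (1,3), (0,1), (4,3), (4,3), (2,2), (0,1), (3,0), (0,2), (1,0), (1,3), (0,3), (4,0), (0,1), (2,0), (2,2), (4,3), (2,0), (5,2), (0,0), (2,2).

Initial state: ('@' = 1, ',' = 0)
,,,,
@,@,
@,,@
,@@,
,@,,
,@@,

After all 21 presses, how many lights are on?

0) ,,,,
@,@,
@,,@
,@@,
,@,,
,@@,
1) ,,,,
@,,,
@@@,
,@,,
,@,,
,@@,
2) ,,,@
@,@@
@@@@
,@,,
,@,,
,@@,
3) @@@@
@@@@
@@@@
,@,,
,@,,
,@@,
4) @@@@
@@@@
@@@@
,@,@
,@@@
,@@@
5) @@@@
@@@@
@@@@
,@,,
,@,,
,@@,
6) @@@@
@@,@
@,,,
,@@,
,@,,
,@@,
7) ,,,@
@,,@
@,,,
,@@,
,@,,
,@@,
8) ,,,@
@,,@
,,,,
@,@,
@@,,
,@@,
9) ,@@,
@,@@
,,,,
@,@,
@@,,
,@@,
10) @@@,
,@@@
@,,,
@,@,
@@,,
,@@,
11) @@@@
,@,,
@,,@
@,@,
@@,,
,@@,
12) @@,,
,@,@
@,,@
@,@,
@@,,
,@@,
13) @@,,
,@,@
@,,@
,,@,
,,,,
@@@,
14) ,,@,
,,,@
@,,@
,,@,
,,,,
@@@,
15) ,,@,
@,,@
,@,@
@,@,
,,,,
@@@,
16) ,,@,
@,@@
,,@,
@,,,
,,,,
@@@,
17) ,,@,
@,@@
,,@,
@,,@
,,@@
@@@@
18) ,,@,
,,@@
@@@,
,,,@
,,@@
@@@@
19) ,,@,
,,@@
@@@,
,,,@
,,,@
@,,,
20) @@@,
@,@@
@@@,
,,,@
,,,@
@,,,
21) @@@,
@,,@
@,,@
,,@@
,,,@
@,,,

11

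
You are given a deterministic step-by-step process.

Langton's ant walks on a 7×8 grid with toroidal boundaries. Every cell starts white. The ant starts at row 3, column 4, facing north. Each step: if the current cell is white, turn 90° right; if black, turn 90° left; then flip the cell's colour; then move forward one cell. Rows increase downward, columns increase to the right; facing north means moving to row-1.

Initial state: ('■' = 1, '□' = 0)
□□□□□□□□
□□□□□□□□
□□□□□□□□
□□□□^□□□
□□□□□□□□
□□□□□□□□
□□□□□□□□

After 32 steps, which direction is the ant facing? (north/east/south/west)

south

0) □□□□□□□□
□□□□□□□□
□□□□□□□□
□□□□^□□□
□□□□□□□□
□□□□□□□□
□□□□□□□□
1) □□□□□□□□
□□□□□□□□
□□□□□□□□
□□□□■>□□
□□□□□□□□
□□□□□□□□
□□□□□□□□
2) □□□□□□□□
□□□□□□□□
□□□□□□□□
□□□□■■□□
□□□□□v□□
□□□□□□□□
□□□□□□□□
3) □□□□□□□□
□□□□□□□□
□□□□□□□□
□□□□■■□□
□□□□<■□□
□□□□□□□□
□□□□□□□□
4) □□□□□□□□
□□□□□□□□
□□□□□□□□
□□□□^■□□
□□□□■■□□
□□□□□□□□
□□□□□□□□
5) □□□□□□□□
□□□□□□□□
□□□□□□□□
□□□<□■□□
□□□□■■□□
□□□□□□□□
□□□□□□□□
6) □□□□□□□□
□□□□□□□□
□□□^□□□□
□□□■□■□□
□□□□■■□□
□□□□□□□□
□□□□□□□□
7) □□□□□□□□
□□□□□□□□
□□□■>□□□
□□□■□■□□
□□□□■■□□
□□□□□□□□
□□□□□□□□
8) □□□□□□□□
□□□□□□□□
□□□■■□□□
□□□■v■□□
□□□□■■□□
□□□□□□□□
□□□□□□□□
9) □□□□□□□□
□□□□□□□□
□□□■■□□□
□□□<■■□□
□□□□■■□□
□□□□□□□□
□□□□□□□□
10) □□□□□□□□
□□□□□□□□
□□□■■□□□
□□□□■■□□
□□□v■■□□
□□□□□□□□
□□□□□□□□
11) □□□□□□□□
□□□□□□□□
□□□■■□□□
□□□□■■□□
□□<■■■□□
□□□□□□□□
□□□□□□□□
12) □□□□□□□□
□□□□□□□□
□□□■■□□□
□□^□■■□□
□□■■■■□□
□□□□□□□□
□□□□□□□□
13) □□□□□□□□
□□□□□□□□
□□□■■□□□
□□■>■■□□
□□■■■■□□
□□□□□□□□
□□□□□□□□
14) □□□□□□□□
□□□□□□□□
□□□■■□□□
□□■■■■□□
□□■v■■□□
□□□□□□□□
□□□□□□□□
15) □□□□□□□□
□□□□□□□□
□□□■■□□□
□□■■■■□□
□□■□>■□□
□□□□□□□□
□□□□□□□□
16) □□□□□□□□
□□□□□□□□
□□□■■□□□
□□■■^■□□
□□■□□■□□
□□□□□□□□
□□□□□□□□
17) □□□□□□□□
□□□□□□□□
□□□■■□□□
□□■<□■□□
□□■□□■□□
□□□□□□□□
□□□□□□□□
18) □□□□□□□□
□□□□□□□□
□□□■■□□□
□□■□□■□□
□□■v□■□□
□□□□□□□□
□□□□□□□□
19) □□□□□□□□
□□□□□□□□
□□□■■□□□
□□■□□■□□
□□<■□■□□
□□□□□□□□
□□□□□□□□
20) □□□□□□□□
□□□□□□□□
□□□■■□□□
□□■□□■□□
□□□■□■□□
□□v□□□□□
□□□□□□□□
21) □□□□□□□□
□□□□□□□□
□□□■■□□□
□□■□□■□□
□□□■□■□□
□<■□□□□□
□□□□□□□□
22) □□□□□□□□
□□□□□□□□
□□□■■□□□
□□■□□■□□
□^□■□■□□
□■■□□□□□
□□□□□□□□
23) □□□□□□□□
□□□□□□□□
□□□■■□□□
□□■□□■□□
□■>■□■□□
□■■□□□□□
□□□□□□□□
24) □□□□□□□□
□□□□□□□□
□□□■■□□□
□□■□□■□□
□■■■□■□□
□■v□□□□□
□□□□□□□□
25) □□□□□□□□
□□□□□□□□
□□□■■□□□
□□■□□■□□
□■■■□■□□
□■□>□□□□
□□□□□□□□
26) □□□□□□□□
□□□□□□□□
□□□■■□□□
□□■□□■□□
□■■■□■□□
□■□■□□□□
□□□v□□□□
27) □□□□□□□□
□□□□□□□□
□□□■■□□□
□□■□□■□□
□■■■□■□□
□■□■□□□□
□□<■□□□□
28) □□□□□□□□
□□□□□□□□
□□□■■□□□
□□■□□■□□
□■■■□■□□
□■^■□□□□
□□■■□□□□
29) □□□□□□□□
□□□□□□□□
□□□■■□□□
□□■□□■□□
□■■■□■□□
□■■>□□□□
□□■■□□□□
30) □□□□□□□□
□□□□□□□□
□□□■■□□□
□□■□□■□□
□■■^□■□□
□■■□□□□□
□□■■□□□□
31) □□□□□□□□
□□□□□□□□
□□□■■□□□
□□■□□■□□
□■<□□■□□
□■■□□□□□
□□■■□□□□
32) □□□□□□□□
□□□□□□□□
□□□■■□□□
□□■□□■□□
□■□□□■□□
□■v□□□□□
□□■■□□□□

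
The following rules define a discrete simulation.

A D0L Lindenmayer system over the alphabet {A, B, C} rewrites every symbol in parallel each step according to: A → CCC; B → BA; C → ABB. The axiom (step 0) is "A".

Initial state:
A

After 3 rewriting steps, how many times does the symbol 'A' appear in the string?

6

0) A
1) CCC
2) ABBABBABB
3) CCCBABACCCBABACCCBABA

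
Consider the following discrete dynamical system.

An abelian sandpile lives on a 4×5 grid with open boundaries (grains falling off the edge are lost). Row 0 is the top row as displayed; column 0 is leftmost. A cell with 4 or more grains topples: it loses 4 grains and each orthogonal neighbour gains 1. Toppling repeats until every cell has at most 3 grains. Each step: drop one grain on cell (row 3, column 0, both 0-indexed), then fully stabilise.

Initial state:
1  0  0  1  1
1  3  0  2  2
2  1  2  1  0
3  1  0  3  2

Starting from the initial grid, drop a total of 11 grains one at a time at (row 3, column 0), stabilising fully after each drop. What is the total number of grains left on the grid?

t=0: 1  0  0  1  1
1  3  0  2  2
2  1  2  1  0
3  1  0  3  2
t=1: 1  0  0  1  1
1  3  0  2  2
3  1  2  1  0
0  2  0  3  2
t=2: 1  0  0  1  1
1  3  0  2  2
3  1  2  1  0
1  2  0  3  2
t=3: 1  0  0  1  1
1  3  0  2  2
3  1  2  1  0
2  2  0  3  2
t=4: 1  0  0  1  1
1  3  0  2  2
3  1  2  1  0
3  2  0  3  2
t=5: 1  0  0  1  1
2  3  0  2  2
0  2  2  1  0
1  3  0  3  2
t=6: 1  0  0  1  1
2  3  0  2  2
0  2  2  1  0
2  3  0  3  2
t=7: 1  0  0  1  1
2  3  0  2  2
0  2  2  1  0
3  3  0  3  2
t=8: 1  0  0  1  1
2  3  0  2  2
1  3  2  1  0
1  0  1  3  2
t=9: 1  0  0  1  1
2  3  0  2  2
1  3  2  1  0
2  0  1  3  2
t=10: 1  0  0  1  1
2  3  0  2  2
1  3  2  1  0
3  0  1  3  2
t=11: 1  0  0  1  1
2  3  0  2  2
2  3  2  1  0
0  1  1  3  2

27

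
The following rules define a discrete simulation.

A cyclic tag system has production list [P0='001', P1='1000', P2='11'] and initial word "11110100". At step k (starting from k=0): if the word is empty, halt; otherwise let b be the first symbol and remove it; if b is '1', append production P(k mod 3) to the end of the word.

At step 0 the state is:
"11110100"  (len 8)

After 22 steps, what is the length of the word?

0) "11110100"  (len 8)
1) "1110100001"  (len 10)
2) "1101000011000"  (len 13)
3) "10100001100011"  (len 14)
4) "0100001100011001"  (len 16)
5) "100001100011001"  (len 15)
6) "0000110001100111"  (len 16)
7) "000110001100111"  (len 15)
8) "00110001100111"  (len 14)
9) "0110001100111"  (len 13)
10) "110001100111"  (len 12)
11) "100011001111000"  (len 15)
12) "0001100111100011"  (len 16)
13) "001100111100011"  (len 15)
14) "01100111100011"  (len 14)
15) "1100111100011"  (len 13)
16) "100111100011001"  (len 15)
17) "001111000110011000"  (len 18)
18) "01111000110011000"  (len 17)
19) "1111000110011000"  (len 16)
20) "1110001100110001000"  (len 19)
21) "11000110011000100011"  (len 20)
22) "1000110011000100011001"  (len 22)

22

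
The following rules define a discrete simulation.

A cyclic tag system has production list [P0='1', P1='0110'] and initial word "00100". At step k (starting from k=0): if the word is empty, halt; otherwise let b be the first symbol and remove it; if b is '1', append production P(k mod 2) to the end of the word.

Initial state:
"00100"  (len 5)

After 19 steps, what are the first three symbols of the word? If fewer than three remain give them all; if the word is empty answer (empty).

step 0: "00100"  (len 5)
step 1: "0100"  (len 4)
step 2: "100"  (len 3)
step 3: "001"  (len 3)
step 4: "01"  (len 2)
step 5: "1"  (len 1)
step 6: "0110"  (len 4)
step 7: "110"  (len 3)
step 8: "100110"  (len 6)
step 9: "001101"  (len 6)
step 10: "01101"  (len 5)
step 11: "1101"  (len 4)
step 12: "1010110"  (len 7)
step 13: "0101101"  (len 7)
step 14: "101101"  (len 6)
step 15: "011011"  (len 6)
step 16: "11011"  (len 5)
step 17: "10111"  (len 5)
step 18: "01110110"  (len 8)
step 19: "1110110"  (len 7)

111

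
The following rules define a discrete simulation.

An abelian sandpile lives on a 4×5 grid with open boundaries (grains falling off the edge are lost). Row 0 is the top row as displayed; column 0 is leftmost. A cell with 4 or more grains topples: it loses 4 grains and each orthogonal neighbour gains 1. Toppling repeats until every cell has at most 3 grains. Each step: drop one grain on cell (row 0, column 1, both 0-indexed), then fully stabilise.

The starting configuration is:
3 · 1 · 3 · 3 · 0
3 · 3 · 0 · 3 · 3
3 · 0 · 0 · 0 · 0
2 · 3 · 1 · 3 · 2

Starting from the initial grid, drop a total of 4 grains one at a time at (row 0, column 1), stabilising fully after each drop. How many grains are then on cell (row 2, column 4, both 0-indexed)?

1

gen 0: 3 · 1 · 3 · 3 · 0
3 · 3 · 0 · 3 · 3
3 · 0 · 0 · 0 · 0
2 · 3 · 1 · 3 · 2
gen 1: 3 · 2 · 3 · 3 · 0
3 · 3 · 0 · 3 · 3
3 · 0 · 0 · 0 · 0
2 · 3 · 1 · 3 · 2
gen 2: 3 · 3 · 3 · 3 · 0
3 · 3 · 0 · 3 · 3
3 · 0 · 0 · 0 · 0
2 · 3 · 1 · 3 · 2
gen 3: 1 · 3 · 1 · 1 · 2
2 · 1 · 3 · 1 · 0
0 · 2 · 0 · 1 · 1
3 · 3 · 1 · 3 · 2
gen 4: 2 · 0 · 2 · 1 · 2
2 · 2 · 3 · 1 · 0
0 · 2 · 0 · 1 · 1
3 · 3 · 1 · 3 · 2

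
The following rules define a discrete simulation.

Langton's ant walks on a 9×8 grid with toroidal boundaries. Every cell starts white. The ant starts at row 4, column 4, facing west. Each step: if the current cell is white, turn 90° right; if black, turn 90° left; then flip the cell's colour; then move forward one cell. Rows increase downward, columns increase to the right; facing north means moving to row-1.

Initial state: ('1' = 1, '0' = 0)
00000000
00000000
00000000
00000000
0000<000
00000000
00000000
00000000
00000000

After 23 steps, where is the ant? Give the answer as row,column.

t=0: 00000000
00000000
00000000
00000000
0000<000
00000000
00000000
00000000
00000000
t=1: 00000000
00000000
00000000
0000^000
00001000
00000000
00000000
00000000
00000000
t=2: 00000000
00000000
00000000
00001>00
00001000
00000000
00000000
00000000
00000000
t=3: 00000000
00000000
00000000
00001100
00001v00
00000000
00000000
00000000
00000000
t=4: 00000000
00000000
00000000
00001100
0000<100
00000000
00000000
00000000
00000000
t=5: 00000000
00000000
00000000
00001100
00000100
0000v000
00000000
00000000
00000000
t=6: 00000000
00000000
00000000
00001100
00000100
000<1000
00000000
00000000
00000000
t=7: 00000000
00000000
00000000
00001100
000^0100
00011000
00000000
00000000
00000000
t=8: 00000000
00000000
00000000
00001100
0001>100
00011000
00000000
00000000
00000000
t=9: 00000000
00000000
00000000
00001100
00011100
0001v000
00000000
00000000
00000000
t=10: 00000000
00000000
00000000
00001100
00011100
00010>00
00000000
00000000
00000000
t=11: 00000000
00000000
00000000
00001100
00011100
00010100
00000v00
00000000
00000000
t=12: 00000000
00000000
00000000
00001100
00011100
00010100
0000<100
00000000
00000000
t=13: 00000000
00000000
00000000
00001100
00011100
0001^100
00001100
00000000
00000000
t=14: 00000000
00000000
00000000
00001100
00011100
00011>00
00001100
00000000
00000000
t=15: 00000000
00000000
00000000
00001100
00011^00
00011000
00001100
00000000
00000000
t=16: 00000000
00000000
00000000
00001100
0001<000
00011000
00001100
00000000
00000000
t=17: 00000000
00000000
00000000
00001100
00010000
0001v000
00001100
00000000
00000000
t=18: 00000000
00000000
00000000
00001100
00010000
00010>00
00001100
00000000
00000000
t=19: 00000000
00000000
00000000
00001100
00010000
00010100
00001v00
00000000
00000000
t=20: 00000000
00000000
00000000
00001100
00010000
00010100
000010>0
00000000
00000000
t=21: 00000000
00000000
00000000
00001100
00010000
00010100
00001010
000000v0
00000000
t=22: 00000000
00000000
00000000
00001100
00010000
00010100
00001010
00000<10
00000000
t=23: 00000000
00000000
00000000
00001100
00010000
00010100
00001^10
00000110
00000000

6,5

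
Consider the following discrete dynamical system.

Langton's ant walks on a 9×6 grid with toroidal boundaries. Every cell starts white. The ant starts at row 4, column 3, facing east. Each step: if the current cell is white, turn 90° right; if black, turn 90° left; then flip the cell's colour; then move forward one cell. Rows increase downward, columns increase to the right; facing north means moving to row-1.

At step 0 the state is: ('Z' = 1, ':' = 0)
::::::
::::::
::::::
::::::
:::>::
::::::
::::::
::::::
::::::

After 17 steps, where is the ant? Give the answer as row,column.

3,3

k=0  ::::::
::::::
::::::
::::::
:::>::
::::::
::::::
::::::
::::::
k=1  ::::::
::::::
::::::
::::::
:::Z::
:::v::
::::::
::::::
::::::
k=2  ::::::
::::::
::::::
::::::
:::Z::
::<Z::
::::::
::::::
::::::
k=3  ::::::
::::::
::::::
::::::
::^Z::
::ZZ::
::::::
::::::
::::::
k=4  ::::::
::::::
::::::
::::::
::Z>::
::ZZ::
::::::
::::::
::::::
k=5  ::::::
::::::
::::::
:::^::
::Z:::
::ZZ::
::::::
::::::
::::::
k=6  ::::::
::::::
::::::
:::Z>:
::Z:::
::ZZ::
::::::
::::::
::::::
k=7  ::::::
::::::
::::::
:::ZZ:
::Z:v:
::ZZ::
::::::
::::::
::::::
k=8  ::::::
::::::
::::::
:::ZZ:
::Z<Z:
::ZZ::
::::::
::::::
::::::
k=9  ::::::
::::::
::::::
:::^Z:
::ZZZ:
::ZZ::
::::::
::::::
::::::
k=10  ::::::
::::::
::::::
::<:Z:
::ZZZ:
::ZZ::
::::::
::::::
::::::
k=11  ::::::
::::::
::^:::
::Z:Z:
::ZZZ:
::ZZ::
::::::
::::::
::::::
k=12  ::::::
::::::
::Z>::
::Z:Z:
::ZZZ:
::ZZ::
::::::
::::::
::::::
k=13  ::::::
::::::
::ZZ::
::ZvZ:
::ZZZ:
::ZZ::
::::::
::::::
::::::
k=14  ::::::
::::::
::ZZ::
::<ZZ:
::ZZZ:
::ZZ::
::::::
::::::
::::::
k=15  ::::::
::::::
::ZZ::
:::ZZ:
::vZZ:
::ZZ::
::::::
::::::
::::::
k=16  ::::::
::::::
::ZZ::
:::ZZ:
:::>Z:
::ZZ::
::::::
::::::
::::::
k=17  ::::::
::::::
::ZZ::
:::^Z:
::::Z:
::ZZ::
::::::
::::::
::::::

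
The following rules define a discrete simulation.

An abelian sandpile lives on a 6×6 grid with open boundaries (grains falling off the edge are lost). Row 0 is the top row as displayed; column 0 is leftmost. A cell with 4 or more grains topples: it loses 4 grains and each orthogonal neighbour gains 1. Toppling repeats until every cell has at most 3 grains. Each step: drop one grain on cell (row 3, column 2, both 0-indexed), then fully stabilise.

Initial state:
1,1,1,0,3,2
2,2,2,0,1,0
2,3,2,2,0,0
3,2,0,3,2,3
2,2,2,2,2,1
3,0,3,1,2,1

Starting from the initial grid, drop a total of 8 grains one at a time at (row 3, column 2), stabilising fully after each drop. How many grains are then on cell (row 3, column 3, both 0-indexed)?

1

t=0: 1,1,1,0,3,2
2,2,2,0,1,0
2,3,2,2,0,0
3,2,0,3,2,3
2,2,2,2,2,1
3,0,3,1,2,1
t=1: 1,1,1,0,3,2
2,2,2,0,1,0
2,3,2,2,0,0
3,2,1,3,2,3
2,2,2,2,2,1
3,0,3,1,2,1
t=2: 1,1,1,0,3,2
2,2,2,0,1,0
2,3,2,2,0,0
3,2,2,3,2,3
2,2,2,2,2,1
3,0,3,1,2,1
t=3: 1,1,1,0,3,2
2,2,2,0,1,0
2,3,2,2,0,0
3,2,3,3,2,3
2,2,2,2,2,1
3,0,3,1,2,1
t=4: 1,1,1,0,3,2
2,2,2,0,1,0
2,3,3,3,0,0
3,3,1,0,3,3
2,2,3,3,2,1
3,0,3,1,2,1
t=5: 1,1,1,0,3,2
2,2,2,0,1,0
2,3,3,3,0,0
3,3,2,0,3,3
2,2,3,3,2,1
3,0,3,1,2,1
t=6: 1,1,1,0,3,2
2,2,2,0,1,0
2,3,3,3,0,0
3,3,3,0,3,3
2,2,3,3,2,1
3,0,3,1,2,1
t=7: 1,1,1,0,3,2
3,3,3,1,1,0
0,2,2,0,1,0
2,3,3,3,3,3
1,1,3,0,3,1
0,3,0,3,2,1
t=8: 1,1,1,0,3,2
3,3,3,1,1,0
0,3,3,1,2,1
3,0,3,1,2,0
1,3,0,3,0,3
0,3,1,3,3,1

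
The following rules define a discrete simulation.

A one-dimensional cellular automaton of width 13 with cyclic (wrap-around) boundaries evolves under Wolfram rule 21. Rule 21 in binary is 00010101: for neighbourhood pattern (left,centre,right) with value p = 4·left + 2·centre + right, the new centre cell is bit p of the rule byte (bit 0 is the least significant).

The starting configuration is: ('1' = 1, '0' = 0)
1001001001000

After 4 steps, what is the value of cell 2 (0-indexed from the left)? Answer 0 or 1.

0

gen 0: 1001001001000
gen 1: 1101101101110
gen 2: 0000000000000
gen 3: 1111111111111
gen 4: 0000000000000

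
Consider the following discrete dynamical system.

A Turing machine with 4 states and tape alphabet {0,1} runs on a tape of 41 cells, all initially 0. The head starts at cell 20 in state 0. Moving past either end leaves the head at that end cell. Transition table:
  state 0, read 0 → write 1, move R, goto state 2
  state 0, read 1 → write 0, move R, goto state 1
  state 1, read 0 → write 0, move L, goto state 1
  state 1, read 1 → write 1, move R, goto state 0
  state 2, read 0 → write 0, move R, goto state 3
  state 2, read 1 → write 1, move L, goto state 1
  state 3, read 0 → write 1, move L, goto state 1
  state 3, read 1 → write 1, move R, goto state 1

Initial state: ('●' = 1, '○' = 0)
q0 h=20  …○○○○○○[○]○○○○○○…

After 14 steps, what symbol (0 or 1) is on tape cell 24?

k=0  q0 h=20  …○○○○○○[○]○○○○○○…
k=1  q2 h=21  …○○○○○●[○]○○○○○○…
k=2  q3 h=22  …○○○○●○[○]○○○○○○…
k=3  q1 h=21  …○○○○○●[○]●○○○○○…
k=4  q1 h=20  …○○○○○○[●]○●○○○○…
k=5  q0 h=21  …○○○○○●[○]●○○○○○…
k=6  q2 h=22  …○○○○●●[●]○○○○○○…
k=7  q1 h=21  …○○○○○●[●]●○○○○○…
k=8  q0 h=22  …○○○○●●[●]○○○○○○…
k=9  q1 h=23  …○○○●●○[○]○○○○○○…
k=10  q1 h=22  …○○○○●●[○]○○○○○○…
k=11  q1 h=21  …○○○○○●[●]○○○○○○…
k=12  q0 h=22  …○○○○●●[○]○○○○○○…
k=13  q2 h=23  …○○○●●●[○]○○○○○○…
k=14  q3 h=24  …○○●●●○[○]○○○○○○…

0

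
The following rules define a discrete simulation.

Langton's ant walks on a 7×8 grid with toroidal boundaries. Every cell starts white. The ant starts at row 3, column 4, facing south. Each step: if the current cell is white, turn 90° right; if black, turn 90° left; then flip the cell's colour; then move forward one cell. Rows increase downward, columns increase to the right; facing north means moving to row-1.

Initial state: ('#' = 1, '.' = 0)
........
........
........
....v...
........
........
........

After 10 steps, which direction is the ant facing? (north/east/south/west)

t=0: ........
........
........
....v...
........
........
........
t=1: ........
........
........
...<#...
........
........
........
t=2: ........
........
...^....
...##...
........
........
........
t=3: ........
........
...#>...
...##...
........
........
........
t=4: ........
........
...##...
...#v...
........
........
........
t=5: ........
........
...##...
...#.>..
........
........
........
t=6: ........
........
...##...
...#.#..
.....v..
........
........
t=7: ........
........
...##...
...#.#..
....<#..
........
........
t=8: ........
........
...##...
...#^#..
....##..
........
........
t=9: ........
........
...##...
...##>..
....##..
........
........
t=10: ........
........
...##^..
...##...
....##..
........
........

north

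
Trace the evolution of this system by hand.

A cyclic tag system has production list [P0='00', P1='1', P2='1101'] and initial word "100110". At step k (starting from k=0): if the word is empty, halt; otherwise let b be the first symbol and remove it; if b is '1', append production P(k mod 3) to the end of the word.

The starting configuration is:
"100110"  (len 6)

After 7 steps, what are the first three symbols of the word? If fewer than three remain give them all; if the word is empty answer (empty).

step 0: "100110"  (len 6)
step 1: "0011000"  (len 7)
step 2: "011000"  (len 6)
step 3: "11000"  (len 5)
step 4: "100000"  (len 6)
step 5: "000001"  (len 6)
step 6: "00001"  (len 5)
step 7: "0001"  (len 4)

000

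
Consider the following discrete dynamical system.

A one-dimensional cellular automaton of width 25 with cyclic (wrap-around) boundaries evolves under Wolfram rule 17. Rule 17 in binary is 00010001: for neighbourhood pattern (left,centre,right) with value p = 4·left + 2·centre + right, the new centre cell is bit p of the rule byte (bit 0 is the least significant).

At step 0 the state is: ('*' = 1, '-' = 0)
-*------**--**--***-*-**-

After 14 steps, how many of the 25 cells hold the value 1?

13

step 0: -*------**--**--***-*-**-
step 1: --*****---*---*---------*
step 2: *------**--**--********--
step 3: -*****---*---*---------*-
step 4: ------**--**--********--*
step 5: *****---*---*---------*--
step 6: -----**--**--********--*-
step 7: ****---*---*---------*--*
step 8: ----**--**--********--*--
step 9: ***---*---*---------*--**
step 10: ---**--**--********--*---
step 11: **---*---*---------*--***
step 12: --**--**--********--*----
step 13: *---*---*---------*--****
step 14: -**--**--********--*-----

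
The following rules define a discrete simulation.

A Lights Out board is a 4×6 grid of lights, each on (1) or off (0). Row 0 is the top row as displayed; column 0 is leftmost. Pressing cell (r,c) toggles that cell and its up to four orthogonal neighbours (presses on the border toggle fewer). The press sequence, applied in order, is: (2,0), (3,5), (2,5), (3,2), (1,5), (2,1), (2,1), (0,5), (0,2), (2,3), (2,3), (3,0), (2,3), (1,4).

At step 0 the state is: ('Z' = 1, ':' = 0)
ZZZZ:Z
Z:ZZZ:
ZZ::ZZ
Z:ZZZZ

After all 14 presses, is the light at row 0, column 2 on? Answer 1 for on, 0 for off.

0

step 0: ZZZZ:Z
Z:ZZZ:
ZZ::ZZ
Z:ZZZZ
step 1: ZZZZ:Z
::ZZZ:
::::ZZ
::ZZZZ
step 2: ZZZZ:Z
::ZZZ:
::::Z:
::ZZ::
step 3: ZZZZ:Z
::ZZZZ
:::::Z
::ZZ:Z
step 4: ZZZZ:Z
::ZZZZ
::Z::Z
:Z:::Z
step 5: ZZZZ::
::ZZ::
::Z:::
:Z:::Z
step 6: ZZZZ::
:ZZZ::
ZZ::::
:::::Z
step 7: ZZZZ::
::ZZ::
::Z:::
:Z:::Z
step 8: ZZZZZZ
::ZZ:Z
::Z:::
:Z:::Z
step 9: Z:::ZZ
:::Z:Z
::Z:::
:Z:::Z
step 10: Z:::ZZ
:::::Z
:::ZZ:
:Z:Z:Z
step 11: Z:::ZZ
:::Z:Z
::Z:::
:Z:::Z
step 12: Z:::ZZ
:::Z:Z
Z:Z:::
Z::::Z
step 13: Z:::ZZ
:::::Z
Z::ZZ:
Z::Z:Z
step 14: Z::::Z
:::ZZ:
Z::Z::
Z::Z:Z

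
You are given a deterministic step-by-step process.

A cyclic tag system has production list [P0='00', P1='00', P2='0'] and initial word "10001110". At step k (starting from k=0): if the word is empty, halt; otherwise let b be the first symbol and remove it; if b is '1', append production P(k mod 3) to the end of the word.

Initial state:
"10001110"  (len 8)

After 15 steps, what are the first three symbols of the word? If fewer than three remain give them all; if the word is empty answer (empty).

[0] "10001110"  (len 8)
[1] "000111000"  (len 9)
[2] "00111000"  (len 8)
[3] "0111000"  (len 7)
[4] "111000"  (len 6)
[5] "1100000"  (len 7)
[6] "1000000"  (len 7)
[7] "00000000"  (len 8)
[8] "0000000"  (len 7)
[9] "000000"  (len 6)
[10] "00000"  (len 5)
[11] "0000"  (len 4)
[12] "000"  (len 3)
[13] "00"  (len 2)
[14] "0"  (len 1)
[15] (halted — word empty)

(empty)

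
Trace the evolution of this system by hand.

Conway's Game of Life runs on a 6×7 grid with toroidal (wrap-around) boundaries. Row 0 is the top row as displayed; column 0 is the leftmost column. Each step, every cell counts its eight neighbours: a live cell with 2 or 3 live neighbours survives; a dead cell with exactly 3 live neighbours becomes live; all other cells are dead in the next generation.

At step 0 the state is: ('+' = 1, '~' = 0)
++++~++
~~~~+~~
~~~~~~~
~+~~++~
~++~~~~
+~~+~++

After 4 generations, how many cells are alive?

7

step 0: ++++~++
~~~~+~~
~~~~~~~
~+~~++~
~++~~~~
+~~+~++
step 1: ~+++~~~
+++++++
~~~~++~
~++~~~~
~+++~~~
~~~+~+~
step 2: ~~~~~~~
+~~~~~+
~~~~~~~
~+~~+~~
~+~++~~
~~~~~~~
step 3: ~~~~~~~
~~~~~~~
+~~~~~~
~~+++~~
~~+++~~
~~~~~~~
step 4: ~~~~~~~
~~~~~~~
~~~+~~~
~++~+~~
~~+~+~~
~~~+~~~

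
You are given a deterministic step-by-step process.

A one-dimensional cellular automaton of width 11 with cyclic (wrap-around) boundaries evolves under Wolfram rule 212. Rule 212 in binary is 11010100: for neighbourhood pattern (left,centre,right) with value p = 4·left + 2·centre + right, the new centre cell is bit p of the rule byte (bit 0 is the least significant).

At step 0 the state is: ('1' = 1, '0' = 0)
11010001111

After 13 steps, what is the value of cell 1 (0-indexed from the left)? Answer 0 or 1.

gen 0: 11010001111
gen 1: 11011000111
gen 2: 11001100011
gen 3: 11100110001
gen 4: 11110011000
gen 5: 01111001100
gen 6: 00111100110
gen 7: 00011110011
gen 8: 10001111001
gen 9: 11000111100
gen 10: 01100011110
gen 11: 00110001111
gen 12: 10011000111
gen 13: 11001100011

1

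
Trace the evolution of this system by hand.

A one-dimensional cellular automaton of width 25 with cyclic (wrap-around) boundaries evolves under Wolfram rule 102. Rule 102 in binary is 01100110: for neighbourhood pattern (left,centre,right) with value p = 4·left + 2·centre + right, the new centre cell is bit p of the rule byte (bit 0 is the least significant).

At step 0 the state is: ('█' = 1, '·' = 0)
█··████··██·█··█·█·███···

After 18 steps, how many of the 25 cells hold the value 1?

16

step 0: █··████··██·█··█·█·███···
step 1: █·█···█·█·███·█████··█··█
step 2: ███··█████··██····█·██·█·
step 3: ··█·█····█·█·█···███·████
step 4: ·████···██████··█··██···█
step 5: █···█··█·····█·██·█·█··██
step 6: █··██·██····███·█████·█··
step 7: █·█·██·█···█··██····███·█
step 8: ████·███··██·█·█···█··██·
step 9: ···██··█·█·█████··██·█·██
step 10: ··█·█·█████····█·█·████·█
step 11: ·█████····█···█████···███
step 12: █····█···██··█····█··█··█
step 13: █···██··█·█·██···██·██·█·
step 14: █··█·█·█████·█··█·██·████
step 15: █·█████····███·███·██····
step 16: ██····█···█··██··██·█···█
step 17: ·█···██··██·█·█·█·███··█·
step 18: ██··█·█·█·████████··█·██·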